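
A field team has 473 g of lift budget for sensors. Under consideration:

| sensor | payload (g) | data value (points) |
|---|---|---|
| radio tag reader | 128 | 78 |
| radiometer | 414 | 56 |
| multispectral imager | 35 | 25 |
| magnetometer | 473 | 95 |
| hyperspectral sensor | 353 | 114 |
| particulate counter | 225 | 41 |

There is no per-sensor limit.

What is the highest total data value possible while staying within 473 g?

325

13×multispectral imager uses 455 of the 473 g and totals 325.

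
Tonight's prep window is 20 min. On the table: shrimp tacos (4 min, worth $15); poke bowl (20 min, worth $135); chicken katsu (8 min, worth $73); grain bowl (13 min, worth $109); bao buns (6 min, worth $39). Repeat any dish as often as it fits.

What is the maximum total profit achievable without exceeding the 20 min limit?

Density check — chicken katsu 9.12, grain bowl 8.38, poke bowl 6.75 are the best per min.
The ratio ordering already packs tightly: shrimp tacos + 2×chicken katsu, 20 min, 161.

161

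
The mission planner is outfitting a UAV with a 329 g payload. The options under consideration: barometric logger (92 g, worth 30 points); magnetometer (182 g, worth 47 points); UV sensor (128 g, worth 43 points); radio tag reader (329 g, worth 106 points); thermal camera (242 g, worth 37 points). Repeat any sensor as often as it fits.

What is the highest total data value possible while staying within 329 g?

Density check — UV sensor 0.34, barometric logger 0.33, radio tag reader 0.32, magnetometer 0.26 are the best per g.
Taking the top-ratio sensors first gives 2×UV sensor for 86 (256 g).
Replace 2×UV sensor with radio tag reader: the trade gains 20 net, giving 106 at 329 g.

106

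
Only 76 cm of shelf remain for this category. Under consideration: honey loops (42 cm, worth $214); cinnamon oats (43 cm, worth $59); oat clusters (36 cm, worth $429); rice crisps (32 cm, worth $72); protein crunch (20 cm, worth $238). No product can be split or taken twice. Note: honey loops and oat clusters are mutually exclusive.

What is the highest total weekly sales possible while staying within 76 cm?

By weekly sales per cm: oat clusters 11.92, protein crunch 11.90, honey loops 5.10 lead.
Oat clusters + protein crunch uses 56 of the 76 cm and totals 667.
Every other selection either busts 76 cm or breaks a pairing rule or fails to beat 667.

667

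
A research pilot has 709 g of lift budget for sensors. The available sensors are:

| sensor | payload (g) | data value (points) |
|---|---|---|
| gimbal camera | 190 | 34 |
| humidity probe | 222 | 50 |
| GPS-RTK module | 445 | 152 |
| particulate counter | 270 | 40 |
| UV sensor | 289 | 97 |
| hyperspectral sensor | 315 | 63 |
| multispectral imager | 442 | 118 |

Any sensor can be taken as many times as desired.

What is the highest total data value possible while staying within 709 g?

Taking humidity probe + GPS-RTK module: 667 g used, 202 in data value.

202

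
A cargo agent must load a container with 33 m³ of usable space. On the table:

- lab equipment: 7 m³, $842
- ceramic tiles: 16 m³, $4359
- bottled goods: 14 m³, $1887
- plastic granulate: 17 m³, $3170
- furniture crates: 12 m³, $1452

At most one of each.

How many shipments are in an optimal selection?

2

Best achievable revenue is 7529.
ceramic tiles + plastic granulate hits 7529 at 33 m³.
Any selection reaching 7529 contains exactly 2 shipments.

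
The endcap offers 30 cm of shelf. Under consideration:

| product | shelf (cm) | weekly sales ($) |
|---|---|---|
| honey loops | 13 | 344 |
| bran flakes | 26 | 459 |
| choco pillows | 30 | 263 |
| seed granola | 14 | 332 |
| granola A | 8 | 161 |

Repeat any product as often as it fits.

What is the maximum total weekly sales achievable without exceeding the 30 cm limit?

688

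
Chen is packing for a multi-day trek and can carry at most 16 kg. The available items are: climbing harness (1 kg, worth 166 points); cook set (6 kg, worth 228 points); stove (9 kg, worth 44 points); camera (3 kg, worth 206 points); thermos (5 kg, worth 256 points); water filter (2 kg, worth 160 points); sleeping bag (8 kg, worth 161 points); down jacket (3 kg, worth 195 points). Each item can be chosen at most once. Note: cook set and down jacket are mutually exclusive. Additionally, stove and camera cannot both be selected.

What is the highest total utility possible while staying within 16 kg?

983

Taking climbing harness + camera + thermos + water filter + down jacket: 14 kg used, 983 in utility.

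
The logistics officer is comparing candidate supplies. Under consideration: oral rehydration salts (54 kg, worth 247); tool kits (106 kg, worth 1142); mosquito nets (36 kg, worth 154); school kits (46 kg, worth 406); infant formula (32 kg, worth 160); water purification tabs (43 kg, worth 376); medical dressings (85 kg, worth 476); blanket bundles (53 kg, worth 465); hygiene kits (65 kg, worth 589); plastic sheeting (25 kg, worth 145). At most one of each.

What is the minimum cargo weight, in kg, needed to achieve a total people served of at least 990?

106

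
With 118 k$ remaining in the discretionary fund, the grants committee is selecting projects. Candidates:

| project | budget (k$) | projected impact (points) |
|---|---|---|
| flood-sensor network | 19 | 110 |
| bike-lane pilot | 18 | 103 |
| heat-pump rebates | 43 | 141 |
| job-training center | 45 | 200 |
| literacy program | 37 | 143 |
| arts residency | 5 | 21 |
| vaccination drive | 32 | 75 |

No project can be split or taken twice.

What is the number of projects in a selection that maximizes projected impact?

4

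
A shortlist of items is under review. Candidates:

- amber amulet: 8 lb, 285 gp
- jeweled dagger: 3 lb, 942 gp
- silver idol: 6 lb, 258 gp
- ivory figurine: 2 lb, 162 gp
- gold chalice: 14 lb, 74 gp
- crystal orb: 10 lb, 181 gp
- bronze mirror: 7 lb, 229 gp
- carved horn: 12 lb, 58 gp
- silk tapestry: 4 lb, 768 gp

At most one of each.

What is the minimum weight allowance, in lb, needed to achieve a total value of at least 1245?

Minimise lb subject to total value ≥ 1245.
jeweled dagger + silk tapestry reaches 1710 using 7 lb.
No combination under 7 lb hits 1245.

7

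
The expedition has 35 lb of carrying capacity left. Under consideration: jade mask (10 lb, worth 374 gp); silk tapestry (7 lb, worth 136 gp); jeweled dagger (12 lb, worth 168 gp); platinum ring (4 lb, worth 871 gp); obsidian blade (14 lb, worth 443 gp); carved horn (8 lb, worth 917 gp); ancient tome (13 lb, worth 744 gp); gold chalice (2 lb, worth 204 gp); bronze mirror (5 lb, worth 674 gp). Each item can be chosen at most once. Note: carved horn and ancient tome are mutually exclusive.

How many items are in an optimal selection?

5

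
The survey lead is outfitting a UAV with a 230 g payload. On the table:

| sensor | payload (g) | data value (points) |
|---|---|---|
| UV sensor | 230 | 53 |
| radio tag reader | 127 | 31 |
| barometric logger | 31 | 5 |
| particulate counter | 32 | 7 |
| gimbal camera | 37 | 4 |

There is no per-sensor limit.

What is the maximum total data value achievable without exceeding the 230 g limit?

53

A density-first pass picks radio tag reader + 3×particulate counter — 52 at 223 g.
Replace radio tag reader and 3×particulate counter with UV sensor: the trade gains 1 net, giving 53 at 230 g.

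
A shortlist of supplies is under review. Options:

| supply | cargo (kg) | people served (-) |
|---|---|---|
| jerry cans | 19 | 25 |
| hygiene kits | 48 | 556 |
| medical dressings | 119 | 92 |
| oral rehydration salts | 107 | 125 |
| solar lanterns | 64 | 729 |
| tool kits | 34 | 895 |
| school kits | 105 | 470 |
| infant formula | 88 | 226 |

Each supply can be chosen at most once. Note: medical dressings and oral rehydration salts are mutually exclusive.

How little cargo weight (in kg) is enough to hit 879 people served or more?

34

Look for the lowest-cargo combination reaching 879.
tool kits: 895 people served at 34 kg.
Any bundle with less than 34 kg falls short of 879.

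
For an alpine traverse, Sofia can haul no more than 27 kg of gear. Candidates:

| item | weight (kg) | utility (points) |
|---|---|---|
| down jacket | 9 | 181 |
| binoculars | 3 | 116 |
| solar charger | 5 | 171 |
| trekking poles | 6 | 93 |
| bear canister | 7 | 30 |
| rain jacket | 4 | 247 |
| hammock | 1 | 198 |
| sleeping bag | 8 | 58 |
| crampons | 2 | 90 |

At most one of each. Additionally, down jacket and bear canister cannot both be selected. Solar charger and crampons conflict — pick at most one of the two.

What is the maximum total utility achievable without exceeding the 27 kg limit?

925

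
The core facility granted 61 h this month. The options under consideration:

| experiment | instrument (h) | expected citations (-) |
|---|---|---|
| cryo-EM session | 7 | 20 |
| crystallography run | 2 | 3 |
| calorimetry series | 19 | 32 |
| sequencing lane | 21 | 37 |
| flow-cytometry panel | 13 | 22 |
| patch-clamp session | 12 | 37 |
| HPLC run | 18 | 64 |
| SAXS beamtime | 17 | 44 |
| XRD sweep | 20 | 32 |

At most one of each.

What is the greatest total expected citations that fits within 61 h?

Cryo-EM session + crystallography run + patch-clamp session + HPLC run + SAXS beamtime uses 56 of the 61 h and totals 168.
The closest alternative, flow-cytometry panel + patch-clamp session + HPLC run + SAXS beamtime, reaches only 167.

168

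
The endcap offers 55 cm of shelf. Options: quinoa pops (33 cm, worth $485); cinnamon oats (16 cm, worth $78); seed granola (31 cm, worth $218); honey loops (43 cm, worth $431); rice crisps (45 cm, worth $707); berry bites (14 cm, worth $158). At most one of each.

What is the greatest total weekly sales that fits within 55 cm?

Density check — rice crisps 15.71, quinoa pops 14.70, berry bites 11.29, honey loops 10.02 are the best per cm.
Taking rice crisps: 45 cm used, 707 in weekly sales.
Next best is quinoa pops + berry bites at 643 (47 cm) — short by 64.

707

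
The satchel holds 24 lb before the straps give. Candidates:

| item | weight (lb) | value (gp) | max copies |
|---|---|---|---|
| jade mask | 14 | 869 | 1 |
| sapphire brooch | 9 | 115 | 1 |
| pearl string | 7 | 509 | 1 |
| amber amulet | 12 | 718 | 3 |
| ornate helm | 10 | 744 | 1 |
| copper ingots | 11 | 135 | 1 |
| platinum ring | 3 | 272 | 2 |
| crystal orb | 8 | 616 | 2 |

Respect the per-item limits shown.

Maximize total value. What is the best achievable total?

1904

Filling by ratio: 2×platinum ring + 2×crystal orb for 1776, with 2 lb left unused.
Replace crystal orb with ornate helm: the trade gains 128 net, giving 1904 at 24 lb.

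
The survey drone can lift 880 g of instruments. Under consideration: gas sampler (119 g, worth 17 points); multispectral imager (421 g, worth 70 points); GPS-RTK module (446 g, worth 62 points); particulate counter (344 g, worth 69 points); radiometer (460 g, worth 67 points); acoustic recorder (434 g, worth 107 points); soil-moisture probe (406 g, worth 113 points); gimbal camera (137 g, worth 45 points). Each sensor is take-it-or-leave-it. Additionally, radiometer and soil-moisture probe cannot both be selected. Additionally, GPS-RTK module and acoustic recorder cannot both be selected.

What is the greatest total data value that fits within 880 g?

Filling by ratio: gas sampler + soil-moisture probe + gimbal camera for 175, with 218 g left unused.
Dropping gas sampler and gimbal camera frees 256 g; slotting in acoustic recorder (434 g) lifts the total to 220 at 840 g.
Runner-up gas sampler + particulate counter + soil-moisture probe tops out at 199.

220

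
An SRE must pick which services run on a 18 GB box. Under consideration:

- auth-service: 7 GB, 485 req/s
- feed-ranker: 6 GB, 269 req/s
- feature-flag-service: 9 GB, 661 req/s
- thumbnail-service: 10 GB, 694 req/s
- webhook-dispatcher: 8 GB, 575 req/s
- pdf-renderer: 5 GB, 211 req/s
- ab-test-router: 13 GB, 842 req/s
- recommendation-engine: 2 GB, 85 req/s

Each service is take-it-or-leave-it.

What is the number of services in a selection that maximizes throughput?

The maximum throughput within 18 GB is 1269.
For example thumbnail-service + webhook-dispatcher achieves it, using 18 GB.
Any selection reaching 1269 contains exactly 2 services.

2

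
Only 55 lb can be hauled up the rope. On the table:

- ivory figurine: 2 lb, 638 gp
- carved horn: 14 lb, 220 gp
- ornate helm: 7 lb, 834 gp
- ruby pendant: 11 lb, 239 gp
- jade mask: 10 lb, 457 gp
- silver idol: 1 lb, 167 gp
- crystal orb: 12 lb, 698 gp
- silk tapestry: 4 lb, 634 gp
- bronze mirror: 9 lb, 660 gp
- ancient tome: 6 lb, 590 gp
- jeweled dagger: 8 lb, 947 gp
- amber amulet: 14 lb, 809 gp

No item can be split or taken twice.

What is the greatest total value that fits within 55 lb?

Filling by ratio: ivory figurine + ornate helm + silver idol + crystal orb + silk tapestry + bronze mirror + ancient tome + jeweled dagger for 5168, with 6 lb left unused.
The 9 lb tied up in bronze mirror is better spent on amber amulet — total rises to 5317 (54 lb).
Next best is ivory figurine + ornate helm + silver idol + silk tapestry + bronze mirror + ancient tome + jeweled dagger + amber amulet at 5279 (51 lb) — short by 38.

5317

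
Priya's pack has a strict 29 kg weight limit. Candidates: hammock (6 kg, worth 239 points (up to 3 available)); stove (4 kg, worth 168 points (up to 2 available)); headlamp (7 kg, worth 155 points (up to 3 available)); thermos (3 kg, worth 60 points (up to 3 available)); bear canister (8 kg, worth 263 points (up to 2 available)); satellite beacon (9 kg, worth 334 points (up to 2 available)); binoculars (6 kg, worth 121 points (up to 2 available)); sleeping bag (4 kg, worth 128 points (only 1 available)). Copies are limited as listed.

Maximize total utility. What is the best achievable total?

1148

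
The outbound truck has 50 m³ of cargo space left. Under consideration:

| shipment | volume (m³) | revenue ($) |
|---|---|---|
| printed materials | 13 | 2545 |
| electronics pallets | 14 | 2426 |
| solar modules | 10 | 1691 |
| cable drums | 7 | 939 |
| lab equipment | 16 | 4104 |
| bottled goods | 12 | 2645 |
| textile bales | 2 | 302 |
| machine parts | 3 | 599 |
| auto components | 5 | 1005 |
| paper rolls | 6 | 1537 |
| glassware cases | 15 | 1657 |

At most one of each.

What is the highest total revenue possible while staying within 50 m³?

Taking the top-ratio shipments first gives lab equipment + bottled goods + textile bales + machine parts + auto components + paper rolls for 10192 (44 m³).
Replace textile bales and auto components with printed materials: the trade gains 1238 net, giving 11430 at 50 m³.
The closest alternative, printed materials + lab equipment + bottled goods + textile bales + paper rolls, reaches only 11133.

11430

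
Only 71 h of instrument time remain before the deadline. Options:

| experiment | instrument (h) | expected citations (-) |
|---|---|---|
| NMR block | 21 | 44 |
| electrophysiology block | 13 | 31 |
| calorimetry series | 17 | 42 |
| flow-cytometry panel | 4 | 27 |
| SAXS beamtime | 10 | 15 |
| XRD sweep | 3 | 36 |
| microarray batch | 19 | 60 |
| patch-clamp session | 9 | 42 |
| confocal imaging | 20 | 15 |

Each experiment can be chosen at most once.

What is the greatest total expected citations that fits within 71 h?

Ranking by ratio (expected citations/h): XRD sweep 12.00, flow-cytometry panel 6.75, patch-clamp session 4.67.
A density-first pass picks electrophysiology block + calorimetry series + flow-cytometry panel + XRD sweep + microarray batch + patch-clamp session — 238 at 65 h.
The 17 h tied up in calorimetry series is better spent on NMR block — total rises to 240 (69 h).

240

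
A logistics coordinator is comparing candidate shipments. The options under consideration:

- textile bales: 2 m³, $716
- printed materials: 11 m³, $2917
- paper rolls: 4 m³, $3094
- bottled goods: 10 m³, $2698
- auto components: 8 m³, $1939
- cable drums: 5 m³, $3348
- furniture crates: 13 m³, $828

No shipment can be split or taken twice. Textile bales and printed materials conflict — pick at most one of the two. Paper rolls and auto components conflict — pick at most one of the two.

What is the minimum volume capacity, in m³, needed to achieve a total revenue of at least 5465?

Look for the lowest-volume combination reaching 5465.
Taking paper rolls + cable drums gives 6442 (≥ 5465) for 9 m³.
Any bundle with less than 9 m³ falls short of 5465.

9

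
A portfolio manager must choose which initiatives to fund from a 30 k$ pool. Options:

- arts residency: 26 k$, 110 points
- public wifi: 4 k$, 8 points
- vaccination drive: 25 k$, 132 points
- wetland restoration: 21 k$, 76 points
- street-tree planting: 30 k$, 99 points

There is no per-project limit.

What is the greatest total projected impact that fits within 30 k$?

140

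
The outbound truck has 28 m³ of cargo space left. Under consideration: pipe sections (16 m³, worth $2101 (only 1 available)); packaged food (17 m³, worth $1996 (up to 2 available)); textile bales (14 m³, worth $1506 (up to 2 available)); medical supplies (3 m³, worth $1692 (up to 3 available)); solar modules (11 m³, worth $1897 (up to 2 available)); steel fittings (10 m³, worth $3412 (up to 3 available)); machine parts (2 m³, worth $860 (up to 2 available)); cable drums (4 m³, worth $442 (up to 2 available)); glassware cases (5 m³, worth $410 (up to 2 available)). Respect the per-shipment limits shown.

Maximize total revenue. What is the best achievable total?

11068

Ranking by ratio (revenue/m³): medical supplies 564.00, machine parts 430.00, steel fittings 341.20.
A density-first pass picks 3×medical supplies + steel fittings + 2×machine parts + cable drums — 10650 at 27 m³.
The 9 m³ tied up in medical supplies and machine parts and cable drums is better spent on steel fittings — total rises to 11068 (28 m³).
That's the maximum — no swap from here does better than 11068.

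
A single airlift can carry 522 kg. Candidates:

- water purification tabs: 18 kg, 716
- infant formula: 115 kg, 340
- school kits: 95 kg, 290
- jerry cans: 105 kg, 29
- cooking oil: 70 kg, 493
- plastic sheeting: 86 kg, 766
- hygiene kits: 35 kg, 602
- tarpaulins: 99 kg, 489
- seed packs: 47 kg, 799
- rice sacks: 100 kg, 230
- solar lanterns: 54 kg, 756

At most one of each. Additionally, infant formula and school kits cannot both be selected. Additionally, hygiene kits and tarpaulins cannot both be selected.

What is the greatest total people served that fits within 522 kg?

4652

Best packing: water purification tabs + school kits + cooking oil + plastic sheeting + hygiene kits + seed packs + rice sacks + solar lanterns — 505 kg, 4652 total.
The spare 17 kg is too small for any remaining supply, and no feasible exchange beats 4652.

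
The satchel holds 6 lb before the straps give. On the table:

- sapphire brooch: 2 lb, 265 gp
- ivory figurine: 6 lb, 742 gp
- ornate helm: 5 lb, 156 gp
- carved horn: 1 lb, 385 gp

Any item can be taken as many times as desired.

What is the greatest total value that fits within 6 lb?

2310

By value per lb: carved horn 385.00, sapphire brooch 132.50, ivory figurine 123.67, ornate helm 31.20 lead.
Taking 6×carved horn: 6 lb used, 2310 in value.
Nothing else within 6 lb beats 2310.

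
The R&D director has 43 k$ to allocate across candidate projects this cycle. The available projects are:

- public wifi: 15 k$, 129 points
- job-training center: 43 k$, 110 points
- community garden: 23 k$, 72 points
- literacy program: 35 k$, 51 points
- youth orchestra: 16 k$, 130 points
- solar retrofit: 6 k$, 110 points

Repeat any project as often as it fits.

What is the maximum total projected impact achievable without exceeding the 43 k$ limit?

By projected impact per k$: solar retrofit 18.33, public wifi 8.60, youth orchestra 8.12 lead.
Taking 7×solar retrofit: 42 k$ used, 770 in projected impact.

770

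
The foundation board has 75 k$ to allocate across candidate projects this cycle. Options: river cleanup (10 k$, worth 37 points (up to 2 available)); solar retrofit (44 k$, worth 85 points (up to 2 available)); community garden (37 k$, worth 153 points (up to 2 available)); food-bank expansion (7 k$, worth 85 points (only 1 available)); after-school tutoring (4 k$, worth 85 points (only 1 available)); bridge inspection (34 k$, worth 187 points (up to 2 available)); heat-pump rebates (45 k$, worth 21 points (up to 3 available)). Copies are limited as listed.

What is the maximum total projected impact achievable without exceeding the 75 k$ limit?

459

By projected impact per k$: after-school tutoring 21.25, food-bank expansion 12.14, bridge inspection 5.50, community garden 4.14 lead.
Taking the top-ratio projects first gives 2×river cleanup + food-bank expansion + after-school tutoring + bridge inspection for 431 (65 k$).
Replace 2×river cleanup and food-bank expansion with bridge inspection: the trade gains 28 net, giving 459 at 72 k$.
No other feasible combination exceeds 459.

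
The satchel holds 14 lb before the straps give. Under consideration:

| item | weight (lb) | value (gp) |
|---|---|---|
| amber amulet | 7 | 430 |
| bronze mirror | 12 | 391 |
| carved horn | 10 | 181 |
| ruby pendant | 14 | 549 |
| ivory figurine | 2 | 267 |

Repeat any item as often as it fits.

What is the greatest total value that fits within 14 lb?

1869

7×ivory figurine uses 14 of the 14 lb and totals 1869.
No other feasible combination exceeds 1869.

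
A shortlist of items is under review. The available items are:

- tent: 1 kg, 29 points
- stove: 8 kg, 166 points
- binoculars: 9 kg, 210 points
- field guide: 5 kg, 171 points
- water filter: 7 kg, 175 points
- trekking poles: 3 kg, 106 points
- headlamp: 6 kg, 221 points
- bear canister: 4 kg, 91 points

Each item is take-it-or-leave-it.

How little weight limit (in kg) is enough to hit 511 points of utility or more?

15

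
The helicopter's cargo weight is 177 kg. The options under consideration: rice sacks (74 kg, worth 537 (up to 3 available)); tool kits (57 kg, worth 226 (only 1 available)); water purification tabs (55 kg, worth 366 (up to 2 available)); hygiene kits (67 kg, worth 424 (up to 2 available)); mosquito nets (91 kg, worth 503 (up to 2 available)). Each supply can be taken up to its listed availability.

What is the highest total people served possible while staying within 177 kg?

1156

Taking the top-ratio supplies first gives 2×rice sacks for 1074 (148 kg).
The 148 kg tied up in 2×rice sacks is better spent on 2×water purification tabs + hygiene kits — total rises to 1156 (177 kg).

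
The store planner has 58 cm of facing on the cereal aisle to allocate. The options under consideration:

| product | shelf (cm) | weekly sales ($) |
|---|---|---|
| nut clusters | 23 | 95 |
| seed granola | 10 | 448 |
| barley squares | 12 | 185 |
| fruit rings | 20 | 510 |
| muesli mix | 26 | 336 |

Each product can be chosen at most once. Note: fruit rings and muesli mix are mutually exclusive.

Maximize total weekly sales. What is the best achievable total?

Ranking by ratio (weekly sales/cm): seed granola 44.80, fruit rings 25.50, barley squares 15.42.
Seed granola + barley squares + fruit rings uses 42 of the 58 cm and totals 1143.
That's the maximum — no feasible swap from here does better than 1143.

1143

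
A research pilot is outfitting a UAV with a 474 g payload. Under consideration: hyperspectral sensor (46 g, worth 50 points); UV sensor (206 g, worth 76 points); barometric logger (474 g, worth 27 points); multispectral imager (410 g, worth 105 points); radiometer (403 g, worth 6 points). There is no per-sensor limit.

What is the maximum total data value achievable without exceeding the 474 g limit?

The ratio ordering already packs tightly: 10×hyperspectral sensor, 460 g, 500.
Nothing else within 474 g beats 500.

500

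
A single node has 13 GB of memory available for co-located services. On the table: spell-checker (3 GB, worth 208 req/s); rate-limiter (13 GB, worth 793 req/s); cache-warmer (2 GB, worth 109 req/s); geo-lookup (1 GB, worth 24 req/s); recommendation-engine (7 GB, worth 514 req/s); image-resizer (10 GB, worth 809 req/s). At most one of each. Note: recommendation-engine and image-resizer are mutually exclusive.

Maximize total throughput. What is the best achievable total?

1017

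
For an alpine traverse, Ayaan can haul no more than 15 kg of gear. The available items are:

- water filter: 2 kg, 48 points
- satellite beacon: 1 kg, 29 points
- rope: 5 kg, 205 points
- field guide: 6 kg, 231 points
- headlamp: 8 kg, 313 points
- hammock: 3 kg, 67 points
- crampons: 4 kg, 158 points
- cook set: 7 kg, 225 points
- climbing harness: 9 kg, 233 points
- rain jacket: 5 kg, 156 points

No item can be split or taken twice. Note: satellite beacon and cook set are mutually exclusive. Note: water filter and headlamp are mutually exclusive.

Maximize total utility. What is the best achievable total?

By utility per kg: rope 41.00, crampons 39.50, headlamp 39.12, field guide 38.50 lead.
The ratio ordering already packs tightly: rope + field guide + crampons, 15 kg, 594.
Nothing else feasible within 15 kg beats 594.

594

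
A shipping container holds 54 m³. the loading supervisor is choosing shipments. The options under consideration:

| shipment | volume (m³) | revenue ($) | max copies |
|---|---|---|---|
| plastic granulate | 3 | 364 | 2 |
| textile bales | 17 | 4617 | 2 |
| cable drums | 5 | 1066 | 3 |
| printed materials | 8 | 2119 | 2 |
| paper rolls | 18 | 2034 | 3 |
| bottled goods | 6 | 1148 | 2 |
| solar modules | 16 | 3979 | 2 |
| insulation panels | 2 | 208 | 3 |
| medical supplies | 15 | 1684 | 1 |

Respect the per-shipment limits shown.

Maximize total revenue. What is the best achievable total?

Density check — textile bales 271.59, printed materials 264.88, solar modules 248.69 are the best per m³.
The ratio heuristic lands on plastic granulate + 2×textile bales + 2×printed materials (13836) but leaves 1 m³ idle.
The 20 m³ tied up in plastic granulate and textile bales is better spent on cable drums + solar modules — total rises to 13900 (54 m³).

13900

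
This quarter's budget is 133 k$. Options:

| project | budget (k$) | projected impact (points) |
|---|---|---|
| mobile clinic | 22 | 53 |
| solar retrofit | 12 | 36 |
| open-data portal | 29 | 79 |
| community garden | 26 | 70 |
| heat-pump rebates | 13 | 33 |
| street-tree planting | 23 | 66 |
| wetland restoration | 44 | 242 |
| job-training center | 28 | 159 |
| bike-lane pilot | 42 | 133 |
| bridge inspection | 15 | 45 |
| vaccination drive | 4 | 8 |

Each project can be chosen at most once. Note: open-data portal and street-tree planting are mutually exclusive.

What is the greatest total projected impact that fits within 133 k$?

587

The ratio heuristic lands on solar retrofit + wetland restoration + job-training center + bike-lane pilot + vaccination drive (578) but leaves 3 k$ idle.
Dropping solar retrofit frees 12 k$; slotting in bridge inspection (15 k$) lifts the total to 587 at 133 k$.
Next best is wetland restoration + job-training center + bike-lane pilot + bridge inspection at 579 (129 k$) — short by 8.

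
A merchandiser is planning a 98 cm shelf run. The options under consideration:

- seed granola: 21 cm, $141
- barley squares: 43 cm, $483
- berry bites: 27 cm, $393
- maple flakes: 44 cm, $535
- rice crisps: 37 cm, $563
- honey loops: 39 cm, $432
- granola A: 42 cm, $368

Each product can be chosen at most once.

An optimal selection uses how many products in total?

The maximum weekly sales within 98 cm is 1136.
One optimal bundle: seed granola + rice crisps + honey loops (97 cm).
Every optimal selection uses 3 products.

3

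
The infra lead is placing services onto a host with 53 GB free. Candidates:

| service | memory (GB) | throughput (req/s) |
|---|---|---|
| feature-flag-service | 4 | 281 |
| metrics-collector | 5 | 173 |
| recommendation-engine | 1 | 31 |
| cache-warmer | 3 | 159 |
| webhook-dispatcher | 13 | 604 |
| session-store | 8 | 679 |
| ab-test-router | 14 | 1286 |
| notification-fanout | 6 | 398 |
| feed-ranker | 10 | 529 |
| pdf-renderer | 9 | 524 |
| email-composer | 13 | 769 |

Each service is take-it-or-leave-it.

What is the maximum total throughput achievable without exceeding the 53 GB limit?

3815

Ranking by ratio (throughput/GB): ab-test-router 91.86, session-store 84.88, feature-flag-service 70.25, notification-fanout 66.33.
Greedy by ratio would take feature-flag-service + metrics-collector + cache-warmer + session-store + ab-test-router + notification-fanout + email-composer: 53 GB used, total 3745.
The 9 GB tied up in feature-flag-service and metrics-collector is better spent on pdf-renderer — total rises to 3815 (53 GB).
No other feasible combination exceeds 3815.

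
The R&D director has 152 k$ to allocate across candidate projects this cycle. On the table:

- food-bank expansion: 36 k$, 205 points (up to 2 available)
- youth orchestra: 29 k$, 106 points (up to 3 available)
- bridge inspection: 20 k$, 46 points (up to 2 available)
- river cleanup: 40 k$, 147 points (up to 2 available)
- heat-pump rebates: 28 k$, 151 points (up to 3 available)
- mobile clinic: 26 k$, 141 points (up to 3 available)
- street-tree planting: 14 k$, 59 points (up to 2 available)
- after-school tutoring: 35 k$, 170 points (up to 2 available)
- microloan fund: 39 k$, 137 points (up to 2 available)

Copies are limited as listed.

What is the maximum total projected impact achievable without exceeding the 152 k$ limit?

843

Ranking by ratio (projected impact/k$): food-bank expansion 5.69, mobile clinic 5.42, heat-pump rebates 5.39.
Taking the top-ratio projects first gives 2×food-bank expansion + 3×mobile clinic for 833 (150 k$).
Dropping mobile clinic frees 26 k$; slotting in heat-pump rebates (28 k$) lifts the total to 843 at 152 k$.
No other feasible combination exceeds 843.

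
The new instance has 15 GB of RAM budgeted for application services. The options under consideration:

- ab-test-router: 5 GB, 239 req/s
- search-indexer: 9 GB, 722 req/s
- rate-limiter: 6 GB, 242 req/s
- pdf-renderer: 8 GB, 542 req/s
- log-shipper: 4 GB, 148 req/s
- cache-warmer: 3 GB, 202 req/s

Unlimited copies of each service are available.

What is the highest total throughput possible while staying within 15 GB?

1126

Search-indexer + 2×cache-warmer uses 15 of the 15 GB and totals 1126.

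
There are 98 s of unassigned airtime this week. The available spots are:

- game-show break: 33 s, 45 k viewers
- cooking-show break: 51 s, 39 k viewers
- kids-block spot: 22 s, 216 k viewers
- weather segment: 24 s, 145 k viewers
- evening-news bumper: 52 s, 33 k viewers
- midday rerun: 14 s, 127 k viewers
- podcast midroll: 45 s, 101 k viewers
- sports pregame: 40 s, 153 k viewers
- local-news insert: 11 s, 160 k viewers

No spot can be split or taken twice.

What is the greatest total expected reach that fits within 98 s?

Greedy by ratio would take kids-block spot + weather segment + midday rerun + local-news insert: 71 s used, total 648.
Dropping midday rerun frees 14 s; slotting in sports pregame (40 s) lifts the total to 674 at 97 s.
The closest alternative, kids-block spot + midday rerun + sports pregame + local-news insert, reaches only 656.

674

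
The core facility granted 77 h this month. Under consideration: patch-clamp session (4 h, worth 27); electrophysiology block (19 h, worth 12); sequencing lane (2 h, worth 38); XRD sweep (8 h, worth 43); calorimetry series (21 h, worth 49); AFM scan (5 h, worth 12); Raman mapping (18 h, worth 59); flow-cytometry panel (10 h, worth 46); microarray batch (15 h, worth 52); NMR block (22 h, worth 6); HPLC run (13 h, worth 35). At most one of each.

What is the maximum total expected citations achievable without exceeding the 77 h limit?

312

By expected citations per h: sequencing lane 19.00, patch-clamp session 6.75, XRD sweep 5.38, flow-cytometry panel 4.60 lead.
Patch-clamp session + sequencing lane + XRD sweep + AFM scan + Raman mapping + flow-cytometry panel + microarray batch + HPLC run uses 75 of the 77 h and totals 312.
Next best is patch-clamp session + sequencing lane + XRD sweep + Raman mapping + flow-cytometry panel + microarray batch + HPLC run at 300 (70 h) — short by 12.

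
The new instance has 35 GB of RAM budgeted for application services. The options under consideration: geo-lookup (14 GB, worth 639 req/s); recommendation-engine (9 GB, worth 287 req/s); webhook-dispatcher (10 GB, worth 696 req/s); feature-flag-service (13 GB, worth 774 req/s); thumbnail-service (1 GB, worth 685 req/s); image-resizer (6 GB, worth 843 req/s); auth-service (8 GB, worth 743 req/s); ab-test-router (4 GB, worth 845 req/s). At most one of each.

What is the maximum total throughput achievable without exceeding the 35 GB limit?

Filling by ratio: webhook-dispatcher + thumbnail-service + image-resizer + auth-service + ab-test-router for 3812, with 6 GB left unused.
Replace webhook-dispatcher with feature-flag-service: the trade gains 78 net, giving 3890 at 32 GB.
Every other selection either busts 35 GB or fails to beat 3890.

3890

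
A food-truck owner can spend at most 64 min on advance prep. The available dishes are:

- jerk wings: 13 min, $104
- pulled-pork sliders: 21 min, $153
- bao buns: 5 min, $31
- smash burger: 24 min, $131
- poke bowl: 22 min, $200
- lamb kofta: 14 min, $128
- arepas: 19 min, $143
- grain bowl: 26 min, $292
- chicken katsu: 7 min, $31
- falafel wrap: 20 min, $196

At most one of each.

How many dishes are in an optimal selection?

4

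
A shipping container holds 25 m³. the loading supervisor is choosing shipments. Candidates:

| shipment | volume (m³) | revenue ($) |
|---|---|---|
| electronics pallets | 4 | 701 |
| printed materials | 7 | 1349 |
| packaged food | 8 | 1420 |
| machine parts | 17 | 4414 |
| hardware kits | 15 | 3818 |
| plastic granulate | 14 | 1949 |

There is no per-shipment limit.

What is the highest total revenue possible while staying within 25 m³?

5834

Greedy by ratio would take printed materials + machine parts: 24 m³ used, total 5763.
The 7 m³ tied up in printed materials is better spent on packaged food — total rises to 5834 (25 m³).
That's the maximum — no swap from here does better than 5834.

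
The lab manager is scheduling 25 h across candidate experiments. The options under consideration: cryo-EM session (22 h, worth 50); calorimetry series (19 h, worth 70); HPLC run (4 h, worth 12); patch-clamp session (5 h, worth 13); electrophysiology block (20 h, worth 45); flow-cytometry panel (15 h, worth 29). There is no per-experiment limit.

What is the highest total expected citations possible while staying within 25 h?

83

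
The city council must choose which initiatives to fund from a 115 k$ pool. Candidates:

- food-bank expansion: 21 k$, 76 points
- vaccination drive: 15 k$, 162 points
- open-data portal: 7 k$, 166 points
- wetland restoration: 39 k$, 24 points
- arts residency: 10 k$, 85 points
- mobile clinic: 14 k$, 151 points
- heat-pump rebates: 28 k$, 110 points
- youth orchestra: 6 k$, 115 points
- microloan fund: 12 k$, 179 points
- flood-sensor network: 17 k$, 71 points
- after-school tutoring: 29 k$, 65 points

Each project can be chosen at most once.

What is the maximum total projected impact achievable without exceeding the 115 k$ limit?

1044

A density-first pass picks vaccination drive + open-data portal + arts residency + mobile clinic + heat-pump rebates + youth orchestra + microloan fund + flood-sensor network — 1039 at 109 k$.
Dropping flood-sensor network frees 17 k$; slotting in food-bank expansion (21 k$) lifts the total to 1044 at 113 k$.
No other feasible combination exceeds 1044.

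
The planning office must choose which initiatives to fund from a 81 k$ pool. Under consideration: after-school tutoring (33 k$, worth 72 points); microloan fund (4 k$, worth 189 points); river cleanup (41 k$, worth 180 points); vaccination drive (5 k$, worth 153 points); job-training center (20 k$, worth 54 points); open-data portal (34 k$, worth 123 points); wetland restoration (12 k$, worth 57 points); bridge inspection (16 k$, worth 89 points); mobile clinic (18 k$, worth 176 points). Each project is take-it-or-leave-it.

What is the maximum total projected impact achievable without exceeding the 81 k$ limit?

Taking the top-ratio projects first gives microloan fund + vaccination drive + job-training center + wetland restoration + bridge inspection + mobile clinic for 718 (75 k$).
Replace job-training center and bridge inspection with river cleanup: the trade gains 37 net, giving 755 at 80 k$.

755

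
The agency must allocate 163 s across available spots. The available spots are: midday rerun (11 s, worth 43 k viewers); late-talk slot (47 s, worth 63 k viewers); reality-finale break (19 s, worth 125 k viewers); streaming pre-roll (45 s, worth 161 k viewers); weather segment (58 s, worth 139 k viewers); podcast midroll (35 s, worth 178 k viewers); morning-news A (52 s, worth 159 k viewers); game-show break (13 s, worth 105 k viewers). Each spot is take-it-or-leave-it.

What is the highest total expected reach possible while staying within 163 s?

666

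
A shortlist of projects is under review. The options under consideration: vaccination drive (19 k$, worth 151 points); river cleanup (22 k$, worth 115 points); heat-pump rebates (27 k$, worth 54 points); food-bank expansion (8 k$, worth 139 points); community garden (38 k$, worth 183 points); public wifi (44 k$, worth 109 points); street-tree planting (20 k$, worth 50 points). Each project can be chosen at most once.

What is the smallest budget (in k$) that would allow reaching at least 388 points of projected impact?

Look for the lowest-budget combination reaching 388.
vaccination drive + river cleanup + food-bank expansion: 405 projected impact at 49 k$.
Any bundle with less than 49 k$ falls short of 388.

49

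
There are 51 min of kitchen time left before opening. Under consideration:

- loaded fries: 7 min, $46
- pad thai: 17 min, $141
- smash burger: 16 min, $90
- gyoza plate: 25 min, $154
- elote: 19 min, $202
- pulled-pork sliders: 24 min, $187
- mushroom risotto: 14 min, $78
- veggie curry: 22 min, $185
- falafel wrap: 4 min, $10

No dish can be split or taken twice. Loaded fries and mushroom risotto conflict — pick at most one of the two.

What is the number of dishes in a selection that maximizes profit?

The maximum profit within 51 min is 435.
For example loaded fries + elote + pulled-pork sliders achieves it, using 50 min.
Any selection reaching 435 contains exactly 3 dishes.

3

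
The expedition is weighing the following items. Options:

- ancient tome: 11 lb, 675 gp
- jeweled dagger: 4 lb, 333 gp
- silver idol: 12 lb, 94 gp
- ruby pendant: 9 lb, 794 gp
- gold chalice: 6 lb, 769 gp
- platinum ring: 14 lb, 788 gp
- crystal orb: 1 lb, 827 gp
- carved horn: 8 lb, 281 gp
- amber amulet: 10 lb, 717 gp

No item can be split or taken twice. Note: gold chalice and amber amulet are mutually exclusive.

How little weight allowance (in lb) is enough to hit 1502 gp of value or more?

Look for the lowest-weight combination reaching 1502.
Taking gold chalice + crystal orb gives 1596 (≥ 1502) for 7 lb.
Any bundle with less than 7 lb falls short of 1502.

7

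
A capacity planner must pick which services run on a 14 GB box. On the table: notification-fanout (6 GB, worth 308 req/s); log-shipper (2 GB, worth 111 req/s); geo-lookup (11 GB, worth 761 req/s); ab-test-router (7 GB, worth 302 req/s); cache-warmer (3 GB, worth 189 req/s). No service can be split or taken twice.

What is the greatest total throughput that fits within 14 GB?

Geo-lookup + cache-warmer uses 14 of the 14 GB and totals 950.

950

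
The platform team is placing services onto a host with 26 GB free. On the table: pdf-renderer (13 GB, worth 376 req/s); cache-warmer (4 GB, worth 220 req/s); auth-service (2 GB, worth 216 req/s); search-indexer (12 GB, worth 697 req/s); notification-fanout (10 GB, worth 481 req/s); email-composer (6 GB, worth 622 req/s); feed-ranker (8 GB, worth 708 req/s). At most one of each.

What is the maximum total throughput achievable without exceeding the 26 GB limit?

2027

Ranking by ratio (throughput/GB): auth-service 108.00, email-composer 103.67, feed-ranker 88.50.
Taking the top-ratio services first gives cache-warmer + auth-service + email-composer + feed-ranker for 1766 (20 GB).
Dropping cache-warmer and auth-service frees 6 GB; slotting in search-indexer (12 GB) lifts the total to 2027 at 26 GB.
Auth-service + notification-fanout + email-composer + feed-ranker (26 GB) also reaches 2027 — a tie, but nothing goes higher.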